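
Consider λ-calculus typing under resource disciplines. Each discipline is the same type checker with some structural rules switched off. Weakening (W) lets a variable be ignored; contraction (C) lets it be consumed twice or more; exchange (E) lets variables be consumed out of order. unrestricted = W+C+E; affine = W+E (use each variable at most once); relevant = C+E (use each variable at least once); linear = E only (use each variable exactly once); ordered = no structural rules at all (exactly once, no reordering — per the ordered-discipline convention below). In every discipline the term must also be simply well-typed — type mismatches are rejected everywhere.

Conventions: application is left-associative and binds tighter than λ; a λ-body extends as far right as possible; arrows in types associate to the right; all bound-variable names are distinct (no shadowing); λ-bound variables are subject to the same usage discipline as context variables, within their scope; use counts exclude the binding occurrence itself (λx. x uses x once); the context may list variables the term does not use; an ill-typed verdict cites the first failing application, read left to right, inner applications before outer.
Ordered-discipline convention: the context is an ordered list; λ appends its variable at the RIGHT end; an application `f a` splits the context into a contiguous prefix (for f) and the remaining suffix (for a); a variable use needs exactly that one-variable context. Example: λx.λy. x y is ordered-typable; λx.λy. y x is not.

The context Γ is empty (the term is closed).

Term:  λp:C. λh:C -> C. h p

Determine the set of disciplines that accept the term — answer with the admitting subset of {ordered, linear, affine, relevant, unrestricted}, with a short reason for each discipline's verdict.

accepted by: linear, affine, relevant, unrestricted
usage: p [bound]: 1×; h [bound]: 1×
use order (left to right): h, p
typing: ✓ — C -> (C -> C) -> C
ordered ✗ (no contiguous prefix/suffix split fits h, p)
linear ✓ (single use per variable (p, h))
affine ✓ (none of p, h used more than once)
relevant ✓ (none of p, h goes unused)
unrestricted ✓ (well-typed at C -> (C -> C) -> C; no restrictions here)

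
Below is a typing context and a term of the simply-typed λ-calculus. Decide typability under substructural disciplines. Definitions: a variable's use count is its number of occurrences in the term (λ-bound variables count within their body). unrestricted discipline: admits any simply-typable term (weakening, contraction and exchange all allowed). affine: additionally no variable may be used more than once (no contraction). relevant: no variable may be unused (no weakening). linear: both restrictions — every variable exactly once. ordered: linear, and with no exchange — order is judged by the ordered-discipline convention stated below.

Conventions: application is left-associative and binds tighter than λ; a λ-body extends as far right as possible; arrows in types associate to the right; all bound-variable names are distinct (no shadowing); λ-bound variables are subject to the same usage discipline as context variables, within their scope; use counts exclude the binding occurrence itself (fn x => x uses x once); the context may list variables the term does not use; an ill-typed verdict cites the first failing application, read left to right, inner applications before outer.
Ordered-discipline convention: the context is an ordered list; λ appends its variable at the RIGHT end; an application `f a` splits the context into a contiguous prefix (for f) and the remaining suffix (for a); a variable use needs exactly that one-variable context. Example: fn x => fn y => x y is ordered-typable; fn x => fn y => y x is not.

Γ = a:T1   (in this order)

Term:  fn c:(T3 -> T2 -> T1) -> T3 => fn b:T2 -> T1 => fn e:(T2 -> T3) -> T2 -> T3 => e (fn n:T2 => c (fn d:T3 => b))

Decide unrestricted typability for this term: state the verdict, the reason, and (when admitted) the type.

yes — well-typed at ((T3 -> T2 -> T1) -> T3) -> (T2 -> T1) -> ((T2 -> T3) -> T2 -> T3) -> T2 -> T3; no restrictions here; term : ((T3 -> T2 -> T1) -> T3) -> (T2 -> T1) -> ((T2 -> T3) -> T2 -> T3) -> T2 -> T3
usage: a ×0, c [bound] ×1, b [bound] ×1, e [bound] ×1, n [bound] ×0, d [bound] ×0
order of uses: e, c, b
typing: the term checks, with type ((T3 -> T2 -> T1) -> T3) -> (T2 -> T1) -> ((T2 -> T3) -> T2 -> T3) -> T2 -> T3
summary: ordered ✗, linear ✗, affine ✓, relevant ✗, unrestricted ✓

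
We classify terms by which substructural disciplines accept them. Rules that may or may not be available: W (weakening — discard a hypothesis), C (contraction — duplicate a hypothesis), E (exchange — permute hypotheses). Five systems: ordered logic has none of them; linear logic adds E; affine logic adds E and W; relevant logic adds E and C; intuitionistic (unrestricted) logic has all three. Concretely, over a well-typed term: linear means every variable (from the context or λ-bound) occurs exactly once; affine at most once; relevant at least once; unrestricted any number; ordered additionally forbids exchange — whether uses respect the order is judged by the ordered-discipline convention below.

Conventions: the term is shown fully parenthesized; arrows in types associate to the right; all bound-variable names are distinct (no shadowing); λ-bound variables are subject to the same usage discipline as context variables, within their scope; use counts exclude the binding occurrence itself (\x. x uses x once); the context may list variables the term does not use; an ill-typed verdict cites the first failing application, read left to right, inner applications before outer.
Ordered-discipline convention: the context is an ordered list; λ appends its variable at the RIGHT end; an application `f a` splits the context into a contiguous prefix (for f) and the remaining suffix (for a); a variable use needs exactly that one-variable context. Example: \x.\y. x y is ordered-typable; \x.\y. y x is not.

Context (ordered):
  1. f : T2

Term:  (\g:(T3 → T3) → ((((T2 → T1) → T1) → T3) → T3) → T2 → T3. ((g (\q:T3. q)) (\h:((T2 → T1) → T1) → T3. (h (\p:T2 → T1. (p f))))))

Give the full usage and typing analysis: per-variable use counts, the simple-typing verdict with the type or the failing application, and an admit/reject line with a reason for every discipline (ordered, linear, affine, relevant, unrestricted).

counts: f: 1×, g [bound]: 1×, q [bound]: 1×, h [bound]: 1×, p [bound]: 1×
left-to-right use order: g, q, h, p, f
typing: well-typed — term : ((T3 → T3) → ((((T2 → T1) → T1) → T3) → T3) → T2 → T3) → T2 → T3
ordered: ✗, needs exchange: uses follow g, q, h, p, f
linear: ✓, f, g, q, h, p: one use apiece
affine: ✓, no duplicate uses among f, g, q, h, p
relevant: ✓, every one of f, g, q, h, p appears
unrestricted: ✓, simply typable at ((T3 → T3) → ((((T2 → T1) → T1) → T3) → T3) → T2 → T3) → T2 → T3; W, C, E all held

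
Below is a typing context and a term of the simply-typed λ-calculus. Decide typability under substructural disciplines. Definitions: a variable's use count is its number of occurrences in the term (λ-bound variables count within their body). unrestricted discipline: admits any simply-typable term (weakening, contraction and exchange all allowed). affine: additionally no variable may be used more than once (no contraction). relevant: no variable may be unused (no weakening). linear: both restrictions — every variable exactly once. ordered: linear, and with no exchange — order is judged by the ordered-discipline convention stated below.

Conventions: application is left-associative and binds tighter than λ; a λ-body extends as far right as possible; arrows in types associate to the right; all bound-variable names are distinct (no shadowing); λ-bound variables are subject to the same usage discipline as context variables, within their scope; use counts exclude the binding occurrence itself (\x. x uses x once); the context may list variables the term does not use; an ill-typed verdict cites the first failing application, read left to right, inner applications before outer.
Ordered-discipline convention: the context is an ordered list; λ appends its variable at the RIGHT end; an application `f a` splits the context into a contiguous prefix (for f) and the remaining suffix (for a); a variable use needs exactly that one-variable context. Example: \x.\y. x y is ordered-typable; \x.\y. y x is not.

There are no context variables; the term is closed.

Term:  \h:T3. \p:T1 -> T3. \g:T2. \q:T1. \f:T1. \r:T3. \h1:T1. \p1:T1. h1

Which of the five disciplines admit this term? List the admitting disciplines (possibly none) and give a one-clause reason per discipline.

admitted in: affine, unrestricted
variable uses: h [bound] ×0; p [bound] ×0; g [bound] ×0; q [bound] ×0; f [bound] ×0; r [bound] ×0; h1 [bound] ×1; p1 [bound] ×0
left-to-right use order: h1
typing: the term checks, with type T3 -> (T1 -> T3) -> T2 -> T1 -> T1 -> T3 -> T1 -> T1 -> T1
ordered ✗ (h, p, g, q, f, r, p1 left unused)
linear ✗ (h, p, g, q, f, r, p1 left unused)
affine ✓ (at most one use each (h, p, g, q, f, r, h1, p1))
relevant ✗ (h, p, g, q, f, r, p1 left unused)
unrestricted ✓ (well-typed at T3 -> (T1 -> T3) -> T2 -> T1 -> T1 -> T3 -> T1 -> T1 -> T1; no restrictions here)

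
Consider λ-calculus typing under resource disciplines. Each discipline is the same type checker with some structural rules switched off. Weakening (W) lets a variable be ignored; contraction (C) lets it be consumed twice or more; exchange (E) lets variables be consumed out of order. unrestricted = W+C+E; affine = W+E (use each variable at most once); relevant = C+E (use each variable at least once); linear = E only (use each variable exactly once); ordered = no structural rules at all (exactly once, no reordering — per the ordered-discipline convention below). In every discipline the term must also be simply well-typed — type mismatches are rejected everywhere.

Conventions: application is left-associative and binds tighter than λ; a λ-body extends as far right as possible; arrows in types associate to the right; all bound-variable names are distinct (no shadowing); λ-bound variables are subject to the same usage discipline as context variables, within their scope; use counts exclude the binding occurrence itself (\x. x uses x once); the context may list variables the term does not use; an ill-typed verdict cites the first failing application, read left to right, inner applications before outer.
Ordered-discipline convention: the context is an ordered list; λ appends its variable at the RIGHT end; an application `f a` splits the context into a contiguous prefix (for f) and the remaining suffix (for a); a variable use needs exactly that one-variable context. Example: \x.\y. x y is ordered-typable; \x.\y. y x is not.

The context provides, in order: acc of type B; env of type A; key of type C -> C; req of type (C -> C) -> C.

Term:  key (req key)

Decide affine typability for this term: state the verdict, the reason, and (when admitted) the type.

no — key ×2 used more than once (contraction)
variable uses: acc=0, env=0, key=2, req=1
order of uses: key, req, key
typing: well-typed — term : C
across the five disciplines: ordered ✗, linear ✗, affine ✗, relevant ✗, unrestricted ✓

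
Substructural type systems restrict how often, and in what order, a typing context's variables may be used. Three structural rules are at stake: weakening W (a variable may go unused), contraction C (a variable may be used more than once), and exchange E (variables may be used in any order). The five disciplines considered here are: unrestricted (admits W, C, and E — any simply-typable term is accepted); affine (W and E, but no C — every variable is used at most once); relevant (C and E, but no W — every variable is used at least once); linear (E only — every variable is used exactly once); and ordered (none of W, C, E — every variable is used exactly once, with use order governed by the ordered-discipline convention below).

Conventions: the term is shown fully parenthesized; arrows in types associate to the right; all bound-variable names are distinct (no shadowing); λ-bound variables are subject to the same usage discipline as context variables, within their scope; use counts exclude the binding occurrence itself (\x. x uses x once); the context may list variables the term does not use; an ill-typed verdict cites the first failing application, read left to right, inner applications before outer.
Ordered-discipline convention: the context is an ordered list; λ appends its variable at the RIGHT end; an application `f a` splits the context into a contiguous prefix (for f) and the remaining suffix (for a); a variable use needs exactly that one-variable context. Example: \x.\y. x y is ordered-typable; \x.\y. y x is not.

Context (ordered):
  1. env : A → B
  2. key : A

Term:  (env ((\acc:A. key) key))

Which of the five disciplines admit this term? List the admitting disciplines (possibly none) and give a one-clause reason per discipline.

admitting disciplines: unrestricted
use counts: env: 1; key: 2; acc [bound]: 0
left-to-right use order: env, key, key
typing: well-typed — term : B
ordered ✗ (repeated use of key ×2; acc never used (weakening))
linear ✗ (repeated use of key ×2; acc never used (weakening))
affine ✗ (repeated use of key ×2)
relevant ✗ (acc never used (weakening))
unrestricted ✓ (simply typable at B; W, C, E all held)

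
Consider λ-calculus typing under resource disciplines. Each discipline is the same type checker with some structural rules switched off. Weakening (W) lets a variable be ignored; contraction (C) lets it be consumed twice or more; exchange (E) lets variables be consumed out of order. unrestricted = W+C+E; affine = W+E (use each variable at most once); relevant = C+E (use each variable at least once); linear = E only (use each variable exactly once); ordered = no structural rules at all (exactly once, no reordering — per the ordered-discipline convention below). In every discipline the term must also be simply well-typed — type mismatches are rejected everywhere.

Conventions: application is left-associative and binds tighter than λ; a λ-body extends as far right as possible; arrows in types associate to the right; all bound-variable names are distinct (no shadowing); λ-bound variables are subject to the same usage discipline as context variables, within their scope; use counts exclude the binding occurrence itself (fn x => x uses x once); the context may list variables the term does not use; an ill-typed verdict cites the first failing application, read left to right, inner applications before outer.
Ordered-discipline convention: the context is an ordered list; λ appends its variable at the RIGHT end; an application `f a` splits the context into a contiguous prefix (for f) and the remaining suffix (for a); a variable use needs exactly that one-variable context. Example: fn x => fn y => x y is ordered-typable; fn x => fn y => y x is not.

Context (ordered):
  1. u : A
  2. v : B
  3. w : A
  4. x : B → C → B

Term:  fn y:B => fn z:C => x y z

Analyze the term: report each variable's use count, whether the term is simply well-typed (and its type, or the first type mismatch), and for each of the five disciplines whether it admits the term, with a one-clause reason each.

counts: u: 0; v: 0; w: 0; x: 1; y [bound]: 1; z [bound]: 1
use order (left to right): x, y, z
typing: ✓ — B → C → B
ordered: ✗ — u, v, w never used (weakening)
linear: ✗ — u, v, w never used (weakening)
affine: ✓ — none of u, v, w, x, y, z used more than once
relevant: ✗ — u, v, w never used (weakening)
unrestricted: ✓ — well-typed at B → C → B; no restrictions here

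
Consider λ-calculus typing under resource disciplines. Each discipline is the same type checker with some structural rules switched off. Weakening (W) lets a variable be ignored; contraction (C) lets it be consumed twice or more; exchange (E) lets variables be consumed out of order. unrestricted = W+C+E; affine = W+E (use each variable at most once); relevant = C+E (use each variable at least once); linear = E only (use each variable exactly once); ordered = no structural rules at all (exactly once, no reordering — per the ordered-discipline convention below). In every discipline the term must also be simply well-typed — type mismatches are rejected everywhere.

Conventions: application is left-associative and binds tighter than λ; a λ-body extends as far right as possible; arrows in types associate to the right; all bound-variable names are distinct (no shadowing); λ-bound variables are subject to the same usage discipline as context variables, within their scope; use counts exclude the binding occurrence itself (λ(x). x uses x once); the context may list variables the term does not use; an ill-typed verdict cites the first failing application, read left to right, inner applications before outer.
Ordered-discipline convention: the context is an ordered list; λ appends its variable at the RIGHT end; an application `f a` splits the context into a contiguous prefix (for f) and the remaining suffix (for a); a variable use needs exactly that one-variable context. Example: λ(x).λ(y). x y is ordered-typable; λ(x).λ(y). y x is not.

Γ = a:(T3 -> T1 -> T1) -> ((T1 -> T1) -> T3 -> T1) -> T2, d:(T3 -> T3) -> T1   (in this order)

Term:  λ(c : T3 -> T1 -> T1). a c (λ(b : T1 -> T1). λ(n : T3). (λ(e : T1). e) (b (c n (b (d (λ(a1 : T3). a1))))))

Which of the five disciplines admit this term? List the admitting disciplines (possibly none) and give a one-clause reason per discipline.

admitted in: relevant, unrestricted
counts: a: 1×, d: 1×, c (bound): 2×, b (bound): 2×, n (bound): 1×, e (bound): 1×, a1 (bound): 1×
left-to-right use order: a, c, e, b, c, n, b, d, a1
typing: well-typed at (T3 -> T1 -> T1) -> T2
ordered ✗ (repeated use of c ×2, b ×2)
linear ✗ (repeated use of c ×2, b ×2)
affine ✗ (repeated use of c ×2, b ×2)
relevant ✓ (none of a, d, c, b, n, e, a1 goes unused)
unrestricted ✓ (well-typed at (T3 -> T1 -> T1) -> T2; no restrictions here)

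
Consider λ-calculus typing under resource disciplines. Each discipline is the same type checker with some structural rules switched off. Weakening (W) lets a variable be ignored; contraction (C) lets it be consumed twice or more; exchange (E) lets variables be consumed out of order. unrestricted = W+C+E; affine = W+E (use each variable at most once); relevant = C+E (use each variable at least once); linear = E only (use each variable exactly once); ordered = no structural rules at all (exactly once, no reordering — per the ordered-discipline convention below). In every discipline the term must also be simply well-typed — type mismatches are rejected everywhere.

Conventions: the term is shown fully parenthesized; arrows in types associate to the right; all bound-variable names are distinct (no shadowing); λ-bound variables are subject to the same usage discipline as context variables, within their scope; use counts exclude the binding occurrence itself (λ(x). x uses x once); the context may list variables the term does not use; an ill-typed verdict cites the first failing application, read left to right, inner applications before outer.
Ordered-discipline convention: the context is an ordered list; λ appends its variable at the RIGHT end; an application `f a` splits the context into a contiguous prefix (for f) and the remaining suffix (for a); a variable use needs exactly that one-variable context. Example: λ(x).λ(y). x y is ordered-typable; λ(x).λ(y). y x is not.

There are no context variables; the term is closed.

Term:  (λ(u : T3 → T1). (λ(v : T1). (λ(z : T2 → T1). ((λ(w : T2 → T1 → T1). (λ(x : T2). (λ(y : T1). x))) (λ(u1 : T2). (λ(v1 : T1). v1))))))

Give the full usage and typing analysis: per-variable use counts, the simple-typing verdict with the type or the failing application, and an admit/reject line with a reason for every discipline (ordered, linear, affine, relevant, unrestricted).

usage: u (bound): 0×; v (bound): 0×; z (bound): 0×; w (bound): 0×; x (bound): 1×; y (bound): 0×; u1 (bound): 0×; v1 (bound): 1×
use order (left to right): x, v1
typing: well-typed at (T3 → T1) → T1 → (T2 → T1) → T2 → T1 → T2
ordered: ✗, unused: u, v, z, w, y, u1 — weakening required
linear: ✗, unused: u, v, z, w, y, u1 — weakening required
affine: ✓, at most one use each (u, v, z, w, x, y, u1, v1)
relevant: ✗, unused: u, v, z, w, y, u1 — weakening required
unrestricted: ✓, well-typed at (T3 → T1) → T1 → (T2 → T1) → T2 → T1 → T2; no restrictions here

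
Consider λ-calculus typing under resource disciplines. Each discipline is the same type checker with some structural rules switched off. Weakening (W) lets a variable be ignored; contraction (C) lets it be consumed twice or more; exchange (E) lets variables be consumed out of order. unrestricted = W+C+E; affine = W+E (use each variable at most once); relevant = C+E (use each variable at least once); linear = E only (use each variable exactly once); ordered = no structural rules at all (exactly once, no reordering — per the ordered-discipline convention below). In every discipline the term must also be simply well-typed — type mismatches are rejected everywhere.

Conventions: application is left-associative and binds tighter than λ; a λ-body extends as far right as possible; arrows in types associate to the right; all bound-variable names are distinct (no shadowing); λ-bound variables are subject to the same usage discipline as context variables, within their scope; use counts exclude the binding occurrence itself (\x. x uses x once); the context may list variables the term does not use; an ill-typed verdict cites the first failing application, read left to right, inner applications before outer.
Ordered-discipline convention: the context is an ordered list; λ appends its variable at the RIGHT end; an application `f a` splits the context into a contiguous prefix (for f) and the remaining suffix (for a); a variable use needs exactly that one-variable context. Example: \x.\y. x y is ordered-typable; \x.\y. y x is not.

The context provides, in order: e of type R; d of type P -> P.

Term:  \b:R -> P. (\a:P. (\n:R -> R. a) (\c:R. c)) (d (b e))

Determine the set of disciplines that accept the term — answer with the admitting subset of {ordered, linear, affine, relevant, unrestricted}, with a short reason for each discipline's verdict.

admitting disciplines: affine, unrestricted
variable uses: e: 1, d: 1, b (λ-bound): 1, a (λ-bound): 1, n (λ-bound): 0, c (λ-bound): 1
left-to-right use order: a, c, d, b, e
typing: ✓ — (R -> P) -> P
ordered: ✗, n never used (weakening)
linear: ✗, n never used (weakening)
affine: ✓, at most one use each (e, d, b, a, n, c)
relevant: ✗, n never used (weakening)
unrestricted: ✓, typability at (R -> P) -> P is all that's needed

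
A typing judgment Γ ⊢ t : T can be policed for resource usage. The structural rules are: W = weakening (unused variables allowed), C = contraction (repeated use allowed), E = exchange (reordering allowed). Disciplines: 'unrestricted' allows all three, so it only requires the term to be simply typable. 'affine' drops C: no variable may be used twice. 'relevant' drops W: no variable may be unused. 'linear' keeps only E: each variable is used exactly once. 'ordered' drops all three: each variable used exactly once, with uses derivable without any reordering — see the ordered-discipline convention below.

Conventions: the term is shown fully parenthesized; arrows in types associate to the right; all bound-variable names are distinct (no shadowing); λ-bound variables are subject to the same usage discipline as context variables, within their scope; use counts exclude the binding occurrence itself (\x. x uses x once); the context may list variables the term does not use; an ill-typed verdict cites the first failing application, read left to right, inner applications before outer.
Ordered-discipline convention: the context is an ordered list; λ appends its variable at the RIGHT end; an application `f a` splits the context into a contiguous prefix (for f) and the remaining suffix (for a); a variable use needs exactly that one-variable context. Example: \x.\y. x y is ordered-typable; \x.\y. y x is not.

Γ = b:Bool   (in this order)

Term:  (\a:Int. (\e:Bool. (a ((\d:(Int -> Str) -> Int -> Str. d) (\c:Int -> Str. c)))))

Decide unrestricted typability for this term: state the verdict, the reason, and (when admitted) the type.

no — fails simple typing
usage: b ×0; a (λ-bound) ×1; e (λ-bound) ×0; d (λ-bound) ×1; c (λ-bound) ×1
use order (left to right): a, d, c
typing: ill-typed: non-arrow in function slot: Int
per-discipline verdicts: ordered ✗, linear ✗, affine ✗, relevant ✗, unrestricted ✗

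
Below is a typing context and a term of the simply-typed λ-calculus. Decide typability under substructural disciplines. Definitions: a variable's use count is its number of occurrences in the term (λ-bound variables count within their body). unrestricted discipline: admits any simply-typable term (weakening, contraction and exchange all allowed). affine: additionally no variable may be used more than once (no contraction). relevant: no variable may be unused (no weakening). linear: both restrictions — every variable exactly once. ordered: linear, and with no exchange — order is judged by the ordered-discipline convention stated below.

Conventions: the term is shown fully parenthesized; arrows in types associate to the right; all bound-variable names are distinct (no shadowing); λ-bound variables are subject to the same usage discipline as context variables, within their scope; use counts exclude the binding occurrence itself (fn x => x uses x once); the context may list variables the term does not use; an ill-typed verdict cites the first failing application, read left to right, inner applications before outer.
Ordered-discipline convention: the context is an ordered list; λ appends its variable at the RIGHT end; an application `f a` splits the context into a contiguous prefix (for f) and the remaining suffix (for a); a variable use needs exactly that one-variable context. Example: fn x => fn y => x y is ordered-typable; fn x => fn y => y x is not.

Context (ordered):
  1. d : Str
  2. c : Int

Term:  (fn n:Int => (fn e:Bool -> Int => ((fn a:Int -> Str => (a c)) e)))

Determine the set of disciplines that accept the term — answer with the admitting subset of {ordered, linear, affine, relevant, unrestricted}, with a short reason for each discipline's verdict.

admitting disciplines: none
use counts: d ×0, c ×1, n (bound) ×0, e (bound) ×1, a (bound) ×1
uses in reading order: a, c, e
typing: ill-typed: an application expects Int -> Str but receives Bool -> Int
ordered: ✗, not simply typable
linear: ✗, fails simple typing
affine: ✗, a type mismatch blocks all five
relevant: ✗, the type mismatch rejects it
unrestricted: ✗, not simply typable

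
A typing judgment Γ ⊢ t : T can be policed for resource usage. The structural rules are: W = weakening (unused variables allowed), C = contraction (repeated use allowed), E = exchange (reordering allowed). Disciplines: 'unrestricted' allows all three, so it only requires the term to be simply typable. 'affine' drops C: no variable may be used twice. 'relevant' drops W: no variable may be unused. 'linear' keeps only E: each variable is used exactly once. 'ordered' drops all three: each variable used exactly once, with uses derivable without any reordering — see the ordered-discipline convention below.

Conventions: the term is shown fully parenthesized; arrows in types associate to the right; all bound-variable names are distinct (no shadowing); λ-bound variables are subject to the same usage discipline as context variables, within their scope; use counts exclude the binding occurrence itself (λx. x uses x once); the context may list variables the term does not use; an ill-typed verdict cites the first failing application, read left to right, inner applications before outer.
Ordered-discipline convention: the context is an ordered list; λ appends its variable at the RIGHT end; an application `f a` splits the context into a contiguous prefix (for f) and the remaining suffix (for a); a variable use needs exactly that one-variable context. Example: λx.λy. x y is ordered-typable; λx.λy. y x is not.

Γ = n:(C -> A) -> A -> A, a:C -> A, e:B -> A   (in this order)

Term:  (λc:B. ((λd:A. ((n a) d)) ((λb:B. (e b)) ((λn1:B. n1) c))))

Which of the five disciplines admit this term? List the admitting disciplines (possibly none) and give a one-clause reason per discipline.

accepted by: ordered, linear, affine, relevant, unrestricted
use counts: n ×1; a ×1; e ×1; c [bound] ×1; d [bound] ×1; b [bound] ×1; n1 [bound] ×1
order of uses: n, a, d, e, b, n1, c
typing: ✓ — B -> A
ordered: ✓, n, a, e, c, d, b, n1: once each, no exchange needed
linear: ✓, exactly-once usage across n, a, e, c, d, b, n1
affine: ✓, at most one use each (n, a, e, c, d, b, n1)
relevant: ✓, none of n, a, e, c, d, b, n1 goes unused
unrestricted: ✓, typability at B -> A is all that's needed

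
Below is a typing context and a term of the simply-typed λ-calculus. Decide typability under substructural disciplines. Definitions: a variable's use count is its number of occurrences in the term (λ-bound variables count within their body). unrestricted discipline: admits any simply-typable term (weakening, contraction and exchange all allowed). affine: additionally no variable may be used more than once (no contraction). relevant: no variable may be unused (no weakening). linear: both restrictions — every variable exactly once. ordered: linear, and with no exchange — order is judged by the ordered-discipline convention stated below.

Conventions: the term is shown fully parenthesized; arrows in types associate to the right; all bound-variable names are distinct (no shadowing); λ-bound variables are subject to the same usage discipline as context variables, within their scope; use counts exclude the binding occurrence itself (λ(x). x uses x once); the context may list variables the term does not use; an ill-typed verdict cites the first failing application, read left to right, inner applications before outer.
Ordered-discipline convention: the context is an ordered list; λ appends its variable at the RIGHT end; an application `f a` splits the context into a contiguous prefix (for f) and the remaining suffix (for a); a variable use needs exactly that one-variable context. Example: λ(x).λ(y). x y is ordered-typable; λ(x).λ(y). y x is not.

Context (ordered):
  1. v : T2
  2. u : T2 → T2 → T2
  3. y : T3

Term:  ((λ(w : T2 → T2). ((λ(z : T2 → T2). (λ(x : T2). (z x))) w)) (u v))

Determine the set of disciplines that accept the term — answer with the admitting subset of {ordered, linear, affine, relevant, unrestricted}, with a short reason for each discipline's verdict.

admitted by: affine, unrestricted
counts: v: 1×, u: 1×, y: 0×, w (λ-bound): 1×, z (λ-bound): 1×, x (λ-bound): 1×
order of uses: z, x, w, u, v
typing: well-typed at T2 → T2
ordered: ✗, y left unused
linear: ✗, y left unused
affine: ✓, no duplicate uses among v, u, y, w, z, x
relevant: ✗, y left unused
unrestricted: ✓, simply typable at T2 → T2; W, C, E all held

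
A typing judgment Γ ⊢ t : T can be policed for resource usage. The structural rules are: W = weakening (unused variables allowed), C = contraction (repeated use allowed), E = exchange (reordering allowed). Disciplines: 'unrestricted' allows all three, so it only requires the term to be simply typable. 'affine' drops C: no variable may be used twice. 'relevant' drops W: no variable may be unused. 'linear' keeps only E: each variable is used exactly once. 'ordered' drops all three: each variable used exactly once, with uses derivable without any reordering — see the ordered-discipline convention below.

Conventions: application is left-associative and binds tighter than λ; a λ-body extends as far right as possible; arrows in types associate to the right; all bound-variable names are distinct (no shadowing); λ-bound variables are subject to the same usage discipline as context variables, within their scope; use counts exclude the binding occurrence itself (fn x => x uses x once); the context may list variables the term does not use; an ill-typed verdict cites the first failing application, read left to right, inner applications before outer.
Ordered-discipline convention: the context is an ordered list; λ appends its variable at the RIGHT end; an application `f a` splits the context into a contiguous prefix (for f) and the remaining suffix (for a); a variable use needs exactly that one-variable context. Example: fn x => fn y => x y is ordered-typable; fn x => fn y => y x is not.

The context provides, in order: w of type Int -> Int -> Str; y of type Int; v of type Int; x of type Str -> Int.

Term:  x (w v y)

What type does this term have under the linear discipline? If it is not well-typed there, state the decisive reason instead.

term : Int
variable uses: w=1; y=1; v=1; x=1
left-to-right use order: x, w, v, y
typing: the term checks, with type Int
summary: ordered ✗ | linear ✓ | affine ✓ | relevant ✓ | unrestricted ✓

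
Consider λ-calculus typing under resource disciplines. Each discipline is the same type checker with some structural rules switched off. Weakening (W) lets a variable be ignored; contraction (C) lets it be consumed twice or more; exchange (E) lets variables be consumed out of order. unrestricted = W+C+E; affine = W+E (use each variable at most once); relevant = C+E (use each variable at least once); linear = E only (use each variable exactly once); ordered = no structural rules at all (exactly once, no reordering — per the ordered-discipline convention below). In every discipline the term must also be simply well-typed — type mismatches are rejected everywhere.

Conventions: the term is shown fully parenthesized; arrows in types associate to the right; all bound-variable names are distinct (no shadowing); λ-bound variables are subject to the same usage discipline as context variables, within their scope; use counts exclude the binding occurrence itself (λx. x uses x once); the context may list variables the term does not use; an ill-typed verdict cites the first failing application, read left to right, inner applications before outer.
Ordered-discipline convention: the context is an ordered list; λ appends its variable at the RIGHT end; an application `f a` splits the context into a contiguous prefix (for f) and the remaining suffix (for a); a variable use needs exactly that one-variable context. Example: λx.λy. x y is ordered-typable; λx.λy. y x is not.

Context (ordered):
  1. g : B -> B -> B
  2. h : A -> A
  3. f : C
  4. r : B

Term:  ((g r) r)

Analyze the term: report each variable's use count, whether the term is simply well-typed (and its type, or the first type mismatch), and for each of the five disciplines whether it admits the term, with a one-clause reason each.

variable uses: g: 1; h: 0; f: 0; r: 2
left-to-right use order: g, r, r
typing: ✓ — B
ordered: ✗ — needs contraction — r ×2; h, f never used (weakening)
linear: ✗ — needs contraction — r ×2; h, f never used (weakening)
affine: ✗ — needs contraction — r ×2
relevant: ✗ — h, f never used (weakening)
unrestricted: ✓ — simply typable at B; W, C, E all held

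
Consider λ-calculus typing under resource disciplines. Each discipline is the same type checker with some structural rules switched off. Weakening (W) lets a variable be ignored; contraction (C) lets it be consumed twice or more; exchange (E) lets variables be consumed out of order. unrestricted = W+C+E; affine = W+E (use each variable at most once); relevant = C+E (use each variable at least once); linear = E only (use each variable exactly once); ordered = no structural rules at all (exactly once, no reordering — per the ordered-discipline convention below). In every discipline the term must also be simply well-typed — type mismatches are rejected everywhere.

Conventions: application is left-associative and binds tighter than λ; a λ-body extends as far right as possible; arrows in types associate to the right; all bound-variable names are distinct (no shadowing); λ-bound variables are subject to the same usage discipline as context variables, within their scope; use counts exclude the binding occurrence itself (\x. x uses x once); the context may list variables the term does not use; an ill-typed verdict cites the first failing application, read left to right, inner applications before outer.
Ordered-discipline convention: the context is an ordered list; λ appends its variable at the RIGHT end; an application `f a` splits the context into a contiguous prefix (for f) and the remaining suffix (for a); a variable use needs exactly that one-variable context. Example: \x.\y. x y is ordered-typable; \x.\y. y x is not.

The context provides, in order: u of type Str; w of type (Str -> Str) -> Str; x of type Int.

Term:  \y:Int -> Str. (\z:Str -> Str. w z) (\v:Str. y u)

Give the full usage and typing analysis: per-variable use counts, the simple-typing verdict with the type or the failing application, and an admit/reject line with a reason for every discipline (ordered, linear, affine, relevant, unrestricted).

counts: u: 1×, w: 1×, x: 0×, y (bound): 1×, z (bound): 1×, v (bound): 0×
left-to-right use order: w, z, y, u
typing: ill-typed: an argument Str mismatches the expected Int
ordered ✗ (not simply typable)
linear ✗ (fails simple typing)
affine ✗ (a type mismatch blocks all five)
relevant ✗ (the type mismatch rejects it)
unrestricted ✗ (not simply typable)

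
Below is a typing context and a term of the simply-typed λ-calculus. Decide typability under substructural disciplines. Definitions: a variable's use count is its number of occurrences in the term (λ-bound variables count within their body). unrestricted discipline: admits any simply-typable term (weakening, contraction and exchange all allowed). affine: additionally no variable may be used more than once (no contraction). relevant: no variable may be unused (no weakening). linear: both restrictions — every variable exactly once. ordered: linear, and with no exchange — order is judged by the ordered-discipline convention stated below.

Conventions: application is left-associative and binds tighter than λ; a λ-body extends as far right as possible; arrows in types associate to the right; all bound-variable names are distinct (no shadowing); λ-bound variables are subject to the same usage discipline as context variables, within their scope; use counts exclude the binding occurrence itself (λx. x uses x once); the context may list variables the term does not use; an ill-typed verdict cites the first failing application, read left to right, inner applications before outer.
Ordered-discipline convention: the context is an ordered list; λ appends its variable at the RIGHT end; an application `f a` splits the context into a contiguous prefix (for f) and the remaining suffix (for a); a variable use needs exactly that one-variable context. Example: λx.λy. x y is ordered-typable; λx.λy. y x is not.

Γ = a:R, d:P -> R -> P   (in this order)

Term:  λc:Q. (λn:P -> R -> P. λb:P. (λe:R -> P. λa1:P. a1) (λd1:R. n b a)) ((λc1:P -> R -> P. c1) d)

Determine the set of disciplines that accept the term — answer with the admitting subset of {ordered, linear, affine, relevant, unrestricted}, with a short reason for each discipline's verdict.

admitted in: affine, unrestricted
counts: a=1; d=1; c (bound)=0; n (bound)=1; b (bound)=1; e (bound)=0; a1 (bound)=1; d1 (bound)=0; c1 (bound)=1
order of uses: a1, n, b, a, c1, d
typing: well-typed at Q -> P -> P -> P
ordered: ✗ — c, e, d1 left unused
linear: ✗ — c, e, d1 left unused
affine: ✓ — a, d, c, n, b, e, a1, d1, c1: no repeats, contraction unneeded
relevant: ✗ — c, e, d1 left unused
unrestricted: ✓ — well-typed at Q -> P -> P -> P; no restrictions here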